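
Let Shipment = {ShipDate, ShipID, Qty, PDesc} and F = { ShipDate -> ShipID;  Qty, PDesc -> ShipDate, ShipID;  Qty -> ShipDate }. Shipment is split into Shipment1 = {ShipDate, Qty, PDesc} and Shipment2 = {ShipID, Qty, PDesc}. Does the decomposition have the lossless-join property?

Common attributes: Shipment1 ∩ Shipment2 = {Qty, PDesc}.
Closure of {Qty, PDesc}: Qty, PDesc → ShipDate, ShipID applies, adding ShipDate, ShipID. So (Qty, PDesc)⁺ = {ShipDate, ShipID, Qty, PDesc}.
This closure contains every attribute of Shipment1, so Shipment1 ∩ Shipment2 → Shipment1. The join is lossless.

Yes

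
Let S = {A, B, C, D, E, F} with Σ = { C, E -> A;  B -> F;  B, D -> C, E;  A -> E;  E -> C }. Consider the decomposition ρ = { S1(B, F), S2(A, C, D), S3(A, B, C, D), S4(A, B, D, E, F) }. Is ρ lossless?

Yes

Chase test. Columns are A, B, C, D, E, F; row i has aⱼ where attribute j ∈ Si, else bᵢⱼ.
Initial tableau (one row per fragment):
  row 1: b11 a2 b13 b14 b15 a6
  row 2: a1 b22 a3 a4 b25 b26
  row 3: a1 a2 a3 a4 b35 b36
  row 4: a1 a2 b43 a4 a5 a6
Rows 1 and 3 agree on B; apply B→F and equate their F entries.
Rows 3 and 4 agree on B, D; apply B, D→C, E and equate their C, E entries.
Rows 2 and 3 agree on A; apply A→E and equate their E entries.
Row 3 is now all distinguished symbols — the join is lossless.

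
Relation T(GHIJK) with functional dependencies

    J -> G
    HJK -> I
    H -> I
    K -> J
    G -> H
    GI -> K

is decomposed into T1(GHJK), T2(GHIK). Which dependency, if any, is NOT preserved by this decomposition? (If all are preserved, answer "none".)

none

J → G lies within T1.
HJK → I: restricted closure across fragments reaches I.
H → I lies within T2.
K → J lies within T1.
G → H lies within T1.
GI → K lies within T2.
Every dependency is enforceable on the fragments, so the decomposition is dependency-preserving.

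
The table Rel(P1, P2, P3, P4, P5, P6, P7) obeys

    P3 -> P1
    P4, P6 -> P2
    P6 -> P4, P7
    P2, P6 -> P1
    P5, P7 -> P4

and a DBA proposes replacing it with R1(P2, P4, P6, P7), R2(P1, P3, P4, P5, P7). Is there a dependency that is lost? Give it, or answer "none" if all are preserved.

P2, P6 -> P1

Check P2, P6 → P1: no single fragment contains all of {P1, P2, P6}, and the restricted closure of {P2, P6} across the fragments never reaches {P1}.
P3 → P1 is preserved.
P4, P6 → P2 is preserved.
P6 → P4, P7 is preserved.
P5, P7 → P4 is preserved.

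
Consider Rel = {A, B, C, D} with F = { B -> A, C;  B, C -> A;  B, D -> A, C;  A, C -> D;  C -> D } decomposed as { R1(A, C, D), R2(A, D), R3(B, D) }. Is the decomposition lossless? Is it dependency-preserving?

lossy and not dependency-preserving

Lossless test (chase): applying each FD to every pair of rows produces no changes in the tableau, so no row becomes fully distinguished — the join is lossy.
Dependency preservation: the restricted closure of {B} across the fragments never reaches {A, C}, so B → A, C cannot be enforced without a join — not preserved.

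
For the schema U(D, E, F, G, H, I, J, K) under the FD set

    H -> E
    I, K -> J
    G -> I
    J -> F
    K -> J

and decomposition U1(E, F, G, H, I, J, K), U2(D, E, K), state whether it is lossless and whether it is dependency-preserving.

Lossless test: (E, K)⁺ = {E, F, J, K}, which is a superkey of neither fragment — lossy.
Dependency preservation: every FD's attributes lie within a single fragment, so each can be enforced locally — preserved.

lossy but dependency-preserving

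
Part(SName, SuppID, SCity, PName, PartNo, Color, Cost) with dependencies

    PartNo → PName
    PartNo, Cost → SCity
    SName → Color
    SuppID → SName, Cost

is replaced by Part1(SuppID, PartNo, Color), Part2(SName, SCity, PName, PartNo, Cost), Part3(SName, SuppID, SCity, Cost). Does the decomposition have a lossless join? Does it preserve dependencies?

lossless but not dependency-preserving

Lossless test (chase): Rows 1 and 2 agree on PartNo; apply PartNo→PName and equate their PName entries. Rows 2 and 3 agree on SName; apply SName→Color and equate their Color entries. Rows 1 and 3 agree on SuppID; apply SuppID→SName, Cost and equate their SName, Cost entries. Rows 1 and 2 agree on PartNo, Cost; apply PartNo, Cost→SCity and equate their SCity entries. Rows 1 and 2 agree on SName; apply SName→Color and equate their Color entries. Row 1 is now all distinguished symbols — the join is lossless.
Dependency preservation: the restricted closure of {SName} across the fragments never reaches {Color}, so SName → Color cannot be enforced without a join — not preserved.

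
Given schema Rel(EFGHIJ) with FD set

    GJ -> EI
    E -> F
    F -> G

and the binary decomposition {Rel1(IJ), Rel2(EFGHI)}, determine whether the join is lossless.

No

Common attributes: Rel1 ∩ Rel2 = {I}.
No dependency enlarges {I}, so (I)⁺ = {I}.
The closure contains neither all of Rel1 = {IJ} nor all of Rel2 = {EFGHI}, so the common attributes are not a superkey of either fragment. The join is lossy.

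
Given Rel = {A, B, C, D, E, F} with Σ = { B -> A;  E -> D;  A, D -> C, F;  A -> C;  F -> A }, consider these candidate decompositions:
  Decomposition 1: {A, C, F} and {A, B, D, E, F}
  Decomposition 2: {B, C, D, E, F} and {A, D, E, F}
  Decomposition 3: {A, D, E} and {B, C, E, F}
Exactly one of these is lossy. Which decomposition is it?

Decomposition 1: common = {A, F}, closure = {A, C, F} → lossless.
Decomposition 2: common = {D, E, F}, closure = {A, C, D, E, F} → lossless.
Decomposition 3: common = {E}, closure = {D, E} → lossy.

Decomposition 3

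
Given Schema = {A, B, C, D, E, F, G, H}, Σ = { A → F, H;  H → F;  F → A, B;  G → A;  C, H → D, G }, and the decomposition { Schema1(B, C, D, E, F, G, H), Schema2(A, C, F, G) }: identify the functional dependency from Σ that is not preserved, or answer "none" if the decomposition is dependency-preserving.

A → F, H: restricted closure across fragments reaches F, H.
H → F lies within Schema1.
F → A, B: restricted closure across fragments reaches A, B.
G → A lies within Schema2.
C, H → D, G lies within Schema1.
Every dependency is enforceable on the fragments, so the decomposition is dependency-preserving.

none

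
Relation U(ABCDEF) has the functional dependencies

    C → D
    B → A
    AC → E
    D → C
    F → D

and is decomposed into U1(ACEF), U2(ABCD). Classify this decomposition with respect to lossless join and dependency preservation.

lossy but dependency-preserving

Lossless test: (AC)⁺ = {ACDE}, which is a superkey of neither fragment — lossy.
Dependency preservation: F → D is not contained in any single fragment, but the restricted closure of its left-hand side across the fragments still reaches the right-hand side; the remaining FDs each lie inside some fragment. All dependencies are preserved.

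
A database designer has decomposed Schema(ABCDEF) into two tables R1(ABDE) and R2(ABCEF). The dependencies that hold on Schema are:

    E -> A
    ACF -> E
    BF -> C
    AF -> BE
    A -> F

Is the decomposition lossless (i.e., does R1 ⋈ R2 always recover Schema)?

Yes

Common attributes: R1 ∩ R2 = {ABE}.
Closure of {ABE}: A → F applies, adding F; BF → C applies, adding C. So (ABE)⁺ = {ABCEF}.
This closure contains every attribute of R2, so R1 ∩ R2 → R2. The join is lossless.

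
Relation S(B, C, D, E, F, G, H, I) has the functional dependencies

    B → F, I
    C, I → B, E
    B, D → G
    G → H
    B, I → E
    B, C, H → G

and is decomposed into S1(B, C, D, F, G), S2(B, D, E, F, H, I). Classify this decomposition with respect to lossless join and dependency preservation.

lossless but not dependency-preserving

Lossless test: (B, D, F)⁺ = {B, D, E, F, G, H, I}, which contains all of one fragment — lossless.
Dependency preservation: the restricted closure of {C, I} across the fragments never reaches {B, E}, so C, I → B, E cannot be enforced without a join — not preserved.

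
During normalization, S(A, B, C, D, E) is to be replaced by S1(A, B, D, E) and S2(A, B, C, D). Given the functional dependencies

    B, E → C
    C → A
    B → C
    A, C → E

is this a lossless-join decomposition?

Yes

Common attributes: S1 ∩ S2 = {A, B, D}.
Closure of {A, B, D}: B → C applies, adding C; A, C → E applies, adding E. So (A, B, D)⁺ = {A, B, C, D, E}.
This closure contains every attribute of S1, so S1 ∩ S2 → S1. The join is lossless.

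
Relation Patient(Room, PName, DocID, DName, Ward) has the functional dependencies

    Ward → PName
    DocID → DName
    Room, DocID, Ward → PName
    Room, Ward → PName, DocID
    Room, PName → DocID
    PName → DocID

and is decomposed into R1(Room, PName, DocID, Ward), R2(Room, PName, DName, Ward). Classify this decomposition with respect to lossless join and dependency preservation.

lossless but not dependency-preserving

Lossless test: (Room, PName, Ward)⁺ = {Room, PName, DocID, DName, Ward}, which contains all of one fragment — lossless.
Dependency preservation: the restricted closure of {DocID} across the fragments never reaches {DName}, so DocID → DName cannot be enforced without a join — not preserved.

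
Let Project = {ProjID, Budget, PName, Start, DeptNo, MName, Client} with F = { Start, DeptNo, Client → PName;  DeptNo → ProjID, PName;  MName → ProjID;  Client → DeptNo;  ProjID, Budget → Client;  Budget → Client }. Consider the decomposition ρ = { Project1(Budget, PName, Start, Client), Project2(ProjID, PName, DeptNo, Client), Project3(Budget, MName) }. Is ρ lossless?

No

Chase test. Columns are ProjID, Budget, PName, Start, DeptNo, MName, Client; row i has aⱼ where attribute j ∈ Projecti, else bᵢⱼ.
Initial tableau (one row per fragment):
  row 1: b11 a2 a3 a4 b15 b16 a7
  row 2: a1 b22 a3 b24 a5 b26 a7
  row 3: b31 a2 b33 b34 b35 a6 b37
Rows 1 and 2 agree on Client; apply Client→DeptNo and equate their DeptNo entries.
Rows 1 and 3 agree on Budget; apply Budget→Client and equate their Client entries.
Rows 1 and 2 agree on DeptNo; apply DeptNo→ProjID, PName and equate their ProjID, PName entries.
Rows 1 and 3 agree on Client; apply Client→DeptNo and equate their DeptNo entries.
Rows 1 and 3 agree on DeptNo; apply DeptNo→ProjID, PName and equate their ProjID, PName entries.
No row becomes fully distinguished — the join is lossy.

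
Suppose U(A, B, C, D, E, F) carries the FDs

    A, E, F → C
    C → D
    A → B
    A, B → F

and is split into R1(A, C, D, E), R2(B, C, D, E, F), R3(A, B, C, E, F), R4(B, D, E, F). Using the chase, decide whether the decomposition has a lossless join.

Chase test. Columns are A, B, C, D, E, F; row i has aⱼ where attribute j ∈ Ri, else bᵢⱼ.
Initial tableau (one row per fragment):
  row 1: a1 b12 a3 a4 a5 b16
  row 2: b21 a2 a3 a4 a5 a6
  row 3: a1 a2 a3 b34 a5 a6
  row 4: b41 a2 b43 a4 a5 a6
Rows 1 and 3 agree on C; apply C→D and equate their D entries.
Rows 1 and 3 agree on A; apply A→B and equate their B entries.
Rows 1 and 3 agree on A, B; apply A, B→F and equate their F entries.
Row 1 is now all distinguished symbols — the join is lossless.

Yes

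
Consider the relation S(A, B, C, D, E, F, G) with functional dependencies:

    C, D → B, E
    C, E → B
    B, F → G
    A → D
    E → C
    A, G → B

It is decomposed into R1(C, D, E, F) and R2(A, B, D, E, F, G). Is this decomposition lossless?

Common attributes: R1 ∩ R2 = {D, E, F}.
Closure of {D, E, F}: E → C applies, adding C; C, D → B, E applies, adding B; B, F → G applies, adding G. So (D, E, F)⁺ = {B, C, D, E, F, G}.
This closure contains every attribute of R1, so R1 ∩ R2 → R1. The join is lossless.

Yes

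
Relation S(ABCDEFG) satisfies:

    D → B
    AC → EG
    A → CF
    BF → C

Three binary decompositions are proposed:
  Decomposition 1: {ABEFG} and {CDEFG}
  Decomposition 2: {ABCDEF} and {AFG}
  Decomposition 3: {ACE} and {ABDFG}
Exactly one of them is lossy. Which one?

Decomposition 1: common = {EFG}, closure = {EFG} → lossy.
Decomposition 2: common = {AF}, closure = {ACEFG} → lossless.
Decomposition 3: common = {A}, closure = {ACEFG} → lossless.

Decomposition 1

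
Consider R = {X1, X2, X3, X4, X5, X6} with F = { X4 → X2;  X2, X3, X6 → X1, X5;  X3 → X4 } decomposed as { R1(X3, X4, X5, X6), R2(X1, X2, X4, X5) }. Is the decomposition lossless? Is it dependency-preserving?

Lossless test: (X4, X5)⁺ = {X2, X4, X5}, which is a superkey of neither fragment — lossy.
Dependency preservation: the restricted closure of {X2, X3, X6} across the fragments never reaches {X1, X5}, so X2, X3, X6 → X1, X5 cannot be enforced without a join — not preserved.

lossy and not dependency-preserving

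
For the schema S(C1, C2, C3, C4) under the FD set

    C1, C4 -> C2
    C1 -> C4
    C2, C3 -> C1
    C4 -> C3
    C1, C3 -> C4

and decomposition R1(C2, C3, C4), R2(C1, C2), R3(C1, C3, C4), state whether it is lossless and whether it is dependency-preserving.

Lossless test (chase): Rows 2 and 3 agree on C1; apply C1→C4 and equate their C4 entries. Rows 1 and 2 agree on C4; apply C4→C3 and equate their C3 entries. Rows 2 and 3 agree on C1, C4; apply C1, C4→C2 and equate their C2 entries. Rows 1 and 2 agree on C2, C3; apply C2, C3→C1 and equate their C1 entries. Row 1 is now all distinguished symbols — the join is lossless.
Dependency preservation: the restricted closure of {C2, C3} across the fragments never reaches {C1}, so C2, C3 → C1 cannot be enforced without a join — not preserved.

lossless but not dependency-preserving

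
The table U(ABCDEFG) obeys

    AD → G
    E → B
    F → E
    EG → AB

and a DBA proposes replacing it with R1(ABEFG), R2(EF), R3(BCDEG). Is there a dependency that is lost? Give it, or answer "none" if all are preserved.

Check AD → G: no single fragment contains all of {ADG}, and the restricted closure of {AD} across the fragments never reaches {G}.
E → B is preserved.
F → E is preserved.
EG → AB is preserved.

AD → G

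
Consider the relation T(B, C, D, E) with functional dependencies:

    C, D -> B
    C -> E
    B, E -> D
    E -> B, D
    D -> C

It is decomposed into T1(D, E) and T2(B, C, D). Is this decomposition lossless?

Common attributes: T1 ∩ T2 = {D}.
Closure of {D}: D → C applies, adding C; C, D → B applies, adding B; C → E applies, adding E. So (D)⁺ = {B, C, D, E}.
This closure contains every attribute of T1, so T1 ∩ T2 → T1. The join is lossless.

Yes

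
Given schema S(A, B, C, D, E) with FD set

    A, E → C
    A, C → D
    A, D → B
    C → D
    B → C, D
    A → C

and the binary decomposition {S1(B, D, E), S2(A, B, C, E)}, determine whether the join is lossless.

Yes

Common attributes: S1 ∩ S2 = {B, E}.
Closure of {B, E}: B → C, D applies, adding C, D. So (B, E)⁺ = {B, C, D, E}.
This closure contains every attribute of S1, so S1 ∩ S2 → S1. The join is lossless.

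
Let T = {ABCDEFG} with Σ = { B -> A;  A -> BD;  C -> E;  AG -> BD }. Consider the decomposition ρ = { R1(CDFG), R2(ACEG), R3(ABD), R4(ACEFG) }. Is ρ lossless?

Chase test. Columns are ABCDEFG; row i has aⱼ where attribute j ∈ Ri, else bᵢⱼ.
Initial tableau (one row per fragment):
  row 1: b11 b12 a3 a4 b15 a6 a7
  row 2: a1 b22 a3 b24 a5 b26 a7
  row 3: a1 a2 b33 a4 b35 b36 b37
  row 4: a1 b42 a3 b44 a5 a6 a7
Rows 2 and 3 agree on A; apply A→BD and equate their BD entries.
Rows 2 and 4 agree on A; apply A→BD and equate their BD entries.
Rows 1 and 2 agree on C; apply C→E and equate their E entries.
Row 4 is now all distinguished symbols — the join is lossless.

Yes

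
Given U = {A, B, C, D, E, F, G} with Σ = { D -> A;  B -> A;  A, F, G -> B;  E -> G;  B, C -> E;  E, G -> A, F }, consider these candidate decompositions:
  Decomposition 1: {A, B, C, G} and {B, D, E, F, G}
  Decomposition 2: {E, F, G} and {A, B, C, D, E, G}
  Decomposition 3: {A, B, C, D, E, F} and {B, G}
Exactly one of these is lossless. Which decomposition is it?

Decomposition 2

Decomposition 1: common = {B, G}, closure = {A, B, G} → lossy.
Decomposition 2: common = {E, G}, closure = {A, B, E, F, G} → lossless.
Decomposition 3: common = {B}, closure = {A, B} → lossy.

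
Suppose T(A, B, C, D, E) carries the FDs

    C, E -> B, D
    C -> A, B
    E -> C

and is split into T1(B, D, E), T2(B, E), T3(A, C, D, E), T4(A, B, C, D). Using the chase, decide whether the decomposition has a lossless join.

Chase test. Columns are A, B, C, D, E; row i has aⱼ where attribute j ∈ Ti, else bᵢⱼ.
Initial tableau (one row per fragment):
  row 1: b11 a2 b13 a4 a5
  row 2: b21 a2 b23 b24 a5
  row 3: a1 b32 a3 a4 a5
  row 4: a1 a2 a3 a4 b45
Rows 3 and 4 agree on C; apply C→A, B and equate their A, B entries.
Rows 1 and 2 agree on E; apply E→C and equate their C entries.
Rows 1 and 3 agree on E; apply E→C and equate their C entries.
Rows 1 and 2 agree on C, E; apply C, E→B, D and equate their B, D entries.
Rows 1 and 2 agree on C; apply C→A, B and equate their A, B entries.
Rows 1 and 3 agree on C; apply C→A, B and equate their A, B entries.
Row 1 is now all distinguished symbols — the join is lossless.

Yes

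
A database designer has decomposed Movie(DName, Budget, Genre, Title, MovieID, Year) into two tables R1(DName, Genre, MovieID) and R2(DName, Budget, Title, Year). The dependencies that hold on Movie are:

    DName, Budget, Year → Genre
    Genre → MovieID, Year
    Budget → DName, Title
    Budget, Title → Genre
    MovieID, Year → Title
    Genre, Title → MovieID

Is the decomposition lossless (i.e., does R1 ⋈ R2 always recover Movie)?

No

Common attributes: R1 ∩ R2 = {DName}.
No dependency enlarges {DName}, so (DName)⁺ = {DName}.
The closure contains neither all of R1 = {DName, Genre, MovieID} nor all of R2 = {DName, Budget, Title, Year}, so the common attributes are not a superkey of either fragment. The join is lossy.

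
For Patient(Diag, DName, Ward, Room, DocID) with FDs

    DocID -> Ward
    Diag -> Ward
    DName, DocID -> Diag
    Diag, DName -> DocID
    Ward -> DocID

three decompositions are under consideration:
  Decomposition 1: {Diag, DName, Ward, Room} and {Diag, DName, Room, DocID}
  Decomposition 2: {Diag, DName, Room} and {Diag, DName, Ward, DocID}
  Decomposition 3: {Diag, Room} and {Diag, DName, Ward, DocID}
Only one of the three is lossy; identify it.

Decomposition 1: common = {Diag, DName, Room}, closure = {Diag, DName, Ward, Room, DocID} → lossless.
Decomposition 2: common = {Diag, DName}, closure = {Diag, DName, Ward, DocID} → lossless.
Decomposition 3: common = {Diag}, closure = {Diag, Ward, DocID} → lossy.

Decomposition 3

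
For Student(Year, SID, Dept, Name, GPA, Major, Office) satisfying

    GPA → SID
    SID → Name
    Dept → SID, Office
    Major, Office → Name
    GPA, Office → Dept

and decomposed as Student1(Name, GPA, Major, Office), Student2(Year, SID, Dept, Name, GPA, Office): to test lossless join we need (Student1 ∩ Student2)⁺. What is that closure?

Student1 ∩ Student2 = {Name, GPA, Office}.
GPA → SID applies, adding SID
GPA, Office → Dept applies, adding Dept
Closure: {SID, Dept, Name, GPA, Office}.

SID, Dept, Name, GPA, Office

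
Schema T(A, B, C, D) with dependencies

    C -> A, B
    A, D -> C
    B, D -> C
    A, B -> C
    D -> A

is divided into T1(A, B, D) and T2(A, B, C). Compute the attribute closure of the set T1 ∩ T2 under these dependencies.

T1 ∩ T2 = {A, B}.
A, B → C applies, adding C
Closure: {A, B, C}.

A, B, C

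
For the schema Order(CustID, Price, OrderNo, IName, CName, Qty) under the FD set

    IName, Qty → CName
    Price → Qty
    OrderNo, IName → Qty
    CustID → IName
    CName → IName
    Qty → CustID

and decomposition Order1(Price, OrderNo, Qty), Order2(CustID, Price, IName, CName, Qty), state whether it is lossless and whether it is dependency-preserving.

lossless but not dependency-preserving

Lossless test: (Price, Qty)⁺ = {CustID, Price, IName, CName, Qty}, which contains all of one fragment — lossless.
Dependency preservation: the restricted closure of {OrderNo, IName} across the fragments never reaches {Qty}, so OrderNo, IName → Qty cannot be enforced without a join — not preserved.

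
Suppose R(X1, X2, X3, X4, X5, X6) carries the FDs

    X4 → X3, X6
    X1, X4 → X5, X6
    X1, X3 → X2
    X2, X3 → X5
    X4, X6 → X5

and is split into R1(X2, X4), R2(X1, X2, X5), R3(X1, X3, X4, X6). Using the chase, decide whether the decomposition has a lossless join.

No

Chase test. Columns are X1, X2, X3, X4, X5, X6; row i has aⱼ where attribute j ∈ Ri, else bᵢⱼ.
Initial tableau (one row per fragment):
  row 1: b11 a2 b13 a4 b15 b16
  row 2: a1 a2 b23 b24 a5 b26
  row 3: a1 b32 a3 a4 b35 a6
Rows 1 and 3 agree on X4; apply X4→X3, X6 and equate their X3, X6 entries.
Rows 1 and 3 agree on X4, X6; apply X4, X6→X5 and equate their X5 entries.
No row becomes fully distinguished — the join is lossy.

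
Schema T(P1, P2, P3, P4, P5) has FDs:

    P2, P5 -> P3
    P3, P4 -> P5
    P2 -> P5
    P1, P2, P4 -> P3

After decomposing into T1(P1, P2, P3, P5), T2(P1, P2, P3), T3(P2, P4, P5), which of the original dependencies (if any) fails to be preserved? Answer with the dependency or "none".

Check P3, P4 → P5: no single fragment contains all of {P3, P4, P5}, and the restricted closure of {P3, P4} across the fragments never reaches {P5}.
P2, P5 → P3 is preserved.
P2 → P5 is preserved.
P1, P2, P4 → P3 is preserved.

P3, P4 -> P5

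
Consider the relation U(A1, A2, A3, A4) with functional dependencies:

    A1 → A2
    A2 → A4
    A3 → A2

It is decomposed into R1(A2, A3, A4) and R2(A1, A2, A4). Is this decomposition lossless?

No

Common attributes: R1 ∩ R2 = {A2, A4}.
No dependency enlarges {A2, A4}, so (A2, A4)⁺ = {A2, A4}.
The closure contains neither all of R1 = {A2, A3, A4} nor all of R2 = {A1, A2, A4}, so the common attributes are not a superkey of either fragment. The join is lossy.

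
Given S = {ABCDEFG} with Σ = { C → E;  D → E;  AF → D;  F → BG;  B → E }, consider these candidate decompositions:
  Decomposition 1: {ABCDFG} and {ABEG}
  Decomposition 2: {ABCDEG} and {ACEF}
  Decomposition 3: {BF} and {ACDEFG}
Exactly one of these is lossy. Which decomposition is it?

Decomposition 2

Decomposition 1: common = {ABG}, closure = {ABEG} → lossless.
Decomposition 2: common = {ACE}, closure = {ACE} → lossy.
Decomposition 3: common = {F}, closure = {BEFG} → lossless.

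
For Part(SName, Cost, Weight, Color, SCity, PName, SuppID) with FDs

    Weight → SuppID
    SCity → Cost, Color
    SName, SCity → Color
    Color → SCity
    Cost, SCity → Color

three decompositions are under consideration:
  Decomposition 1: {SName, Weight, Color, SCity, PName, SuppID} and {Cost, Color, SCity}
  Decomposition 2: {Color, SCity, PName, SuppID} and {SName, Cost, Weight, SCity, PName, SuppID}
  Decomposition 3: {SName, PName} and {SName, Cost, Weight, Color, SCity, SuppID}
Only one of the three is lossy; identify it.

Decomposition 3

Decomposition 1: common = {Color, SCity}, closure = {Cost, Color, SCity} → lossless.
Decomposition 2: common = {SCity, PName, SuppID}, closure = {Cost, Color, SCity, PName, SuppID} → lossless.
Decomposition 3: common = {SName}, closure = {SName} → lossy.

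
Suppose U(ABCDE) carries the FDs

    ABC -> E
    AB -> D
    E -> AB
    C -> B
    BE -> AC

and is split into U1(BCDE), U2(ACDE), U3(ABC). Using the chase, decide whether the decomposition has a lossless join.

Yes

Chase test. Columns are ABCDE; row i has aⱼ where attribute j ∈ Ui, else bᵢⱼ.
Initial tableau (one row per fragment):
  row 1: b11 a2 a3 a4 a5
  row 2: a1 b22 a3 a4 a5
  row 3: a1 a2 a3 b34 b35
Rows 1 and 2 agree on E; apply E→AB and equate their AB entries.
Rows 1 and 3 agree on ABC; apply ABC→E and equate their E entries.
Rows 1 and 3 agree on AB; apply AB→D and equate their D entries.
Row 1 is now all distinguished symbols — the join is lossless.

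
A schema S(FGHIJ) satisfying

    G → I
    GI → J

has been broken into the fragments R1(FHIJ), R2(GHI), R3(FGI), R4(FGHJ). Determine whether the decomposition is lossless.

Chase test. Columns are FGHIJ; row i has aⱼ where attribute j ∈ Ri, else bᵢⱼ.
Initial tableau (one row per fragment):
  row 1: a1 b12 a3 a4 a5
  row 2: b21 a2 a3 a4 b25
  row 3: a1 a2 b33 a4 b35
  row 4: a1 a2 a3 b44 a5
Rows 2 and 4 agree on G; apply G→I and equate their I entries.
Rows 2 and 3 agree on GI; apply GI→J and equate their J entries.
Rows 2 and 4 agree on GI; apply GI→J and equate their J entries.
Row 4 is now all distinguished symbols — the join is lossless.

Yes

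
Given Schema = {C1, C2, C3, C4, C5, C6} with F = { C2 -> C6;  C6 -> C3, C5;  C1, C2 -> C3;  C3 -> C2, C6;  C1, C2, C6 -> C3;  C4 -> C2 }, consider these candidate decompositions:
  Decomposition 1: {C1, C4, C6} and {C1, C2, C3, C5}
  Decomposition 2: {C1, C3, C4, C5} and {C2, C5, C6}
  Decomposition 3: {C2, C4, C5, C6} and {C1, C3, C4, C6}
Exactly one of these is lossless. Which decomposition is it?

Decomposition 1: common = {C1}, closure = {C1} → lossy.
Decomposition 2: common = {C5}, closure = {C5} → lossy.
Decomposition 3: common = {C4, C6}, closure = {C2, C3, C4, C5, C6} → lossless.

Decomposition 3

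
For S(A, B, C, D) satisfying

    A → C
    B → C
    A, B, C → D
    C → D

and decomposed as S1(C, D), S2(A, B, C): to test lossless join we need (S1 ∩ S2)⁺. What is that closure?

C, D

S1 ∩ S2 = {C}.
C → D applies, adding D
Closure: {C, D}.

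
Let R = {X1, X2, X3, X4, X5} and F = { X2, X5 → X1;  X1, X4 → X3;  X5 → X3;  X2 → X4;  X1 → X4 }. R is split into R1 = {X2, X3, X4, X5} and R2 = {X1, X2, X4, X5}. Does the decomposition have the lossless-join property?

Yes

Common attributes: R1 ∩ R2 = {X2, X4, X5}.
Closure of {X2, X4, X5}: X2, X5 → X1 applies, adding X1; X1, X4 → X3 applies, adding X3. So (X2, X4, X5)⁺ = {X1, X2, X3, X4, X5}.
This closure contains every attribute of R1, so R1 ∩ R2 → R1. The join is lossless.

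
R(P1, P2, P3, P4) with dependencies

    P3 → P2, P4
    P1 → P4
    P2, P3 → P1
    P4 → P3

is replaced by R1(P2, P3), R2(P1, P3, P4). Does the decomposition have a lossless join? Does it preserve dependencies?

Lossless test: (P3)⁺ = {P1, P2, P3, P4}, which contains all of one fragment — lossless.
Dependency preservation: P3 → P2, P4; P2, P3 → P1 are not contained in any single fragment, but the restricted closure of each left-hand side across the fragments still reaches the right-hand side; the remaining FDs each lie inside some fragment. All dependencies are preserved.

lossless and dependency-preserving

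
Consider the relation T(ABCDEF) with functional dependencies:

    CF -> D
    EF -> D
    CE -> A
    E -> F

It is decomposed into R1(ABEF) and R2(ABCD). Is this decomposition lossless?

Common attributes: R1 ∩ R2 = {AB}.
No dependency enlarges {AB}, so (AB)⁺ = {AB}.
The closure contains neither all of R1 = {ABEF} nor all of R2 = {ABCD}, so the common attributes are not a superkey of either fragment. The join is lossy.

No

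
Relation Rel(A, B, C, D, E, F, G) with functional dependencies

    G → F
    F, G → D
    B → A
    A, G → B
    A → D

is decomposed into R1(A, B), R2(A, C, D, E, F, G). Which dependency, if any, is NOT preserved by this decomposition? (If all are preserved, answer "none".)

Check A, G → B: no single fragment contains all of {A, B, G}, and the restricted closure of {A, G} across the fragments never reaches {B}.
G → F is preserved.
F, G → D is preserved.
B → A is preserved.
A → D is preserved.

A, G → B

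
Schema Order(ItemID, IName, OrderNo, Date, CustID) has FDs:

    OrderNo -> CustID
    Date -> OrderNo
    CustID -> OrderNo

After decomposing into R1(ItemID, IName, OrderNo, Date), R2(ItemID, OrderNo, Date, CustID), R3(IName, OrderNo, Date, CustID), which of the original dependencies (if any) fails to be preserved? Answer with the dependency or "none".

OrderNo → CustID lies within R2.
Date → OrderNo lies within R1.
CustID → OrderNo lies within R2.
Every dependency is enforceable on the fragments, so the decomposition is dependency-preserving.

none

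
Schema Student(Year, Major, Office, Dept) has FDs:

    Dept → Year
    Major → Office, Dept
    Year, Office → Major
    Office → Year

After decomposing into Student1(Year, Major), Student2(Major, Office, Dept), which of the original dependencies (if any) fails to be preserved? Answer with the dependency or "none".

Dept → Year

Check Dept → Year: no single fragment contains all of {Year, Dept}, and the restricted closure of {Dept} across the fragments never reaches {Year}.
Major → Office, Dept is preserved.
Year, Office → Major is preserved.
Office → Year is preserved.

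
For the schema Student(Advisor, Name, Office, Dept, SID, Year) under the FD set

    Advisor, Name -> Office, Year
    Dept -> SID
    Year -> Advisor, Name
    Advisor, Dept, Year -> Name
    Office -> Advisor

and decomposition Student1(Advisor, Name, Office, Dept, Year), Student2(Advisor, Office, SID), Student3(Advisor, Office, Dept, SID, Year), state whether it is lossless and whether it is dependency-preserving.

Lossless test (chase): Rows 1 and 3 agree on Dept; apply Dept→SID and equate their SID entries. Rows 1 and 3 agree on Year; apply Year→Advisor, Name and equate their Advisor, Name entries. Row 1 is now all distinguished symbols — the join is lossless.
Dependency preservation: every FD's attributes lie within a single fragment, so each can be enforced locally — preserved.

lossless and dependency-preserving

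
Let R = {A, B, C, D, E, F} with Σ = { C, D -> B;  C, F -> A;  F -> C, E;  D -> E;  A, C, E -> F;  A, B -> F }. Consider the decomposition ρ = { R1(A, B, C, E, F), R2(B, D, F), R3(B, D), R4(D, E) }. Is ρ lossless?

Yes

Chase test. Columns are A, B, C, D, E, F; row i has aⱼ where attribute j ∈ Ri, else bᵢⱼ.
Initial tableau (one row per fragment):
  row 1: a1 a2 a3 b14 a5 a6
  row 2: b21 a2 b23 a4 b25 a6
  row 3: b31 a2 b33 a4 b35 b36
  row 4: b41 b42 b43 a4 a5 b46
Rows 1 and 2 agree on F; apply F→C, E and equate their C, E entries.
Rows 2 and 3 agree on D; apply D→E and equate their E entries.
Rows 1 and 2 agree on C, F; apply C, F→A and equate their A entries.
Row 2 is now all distinguished symbols — the join is lossless.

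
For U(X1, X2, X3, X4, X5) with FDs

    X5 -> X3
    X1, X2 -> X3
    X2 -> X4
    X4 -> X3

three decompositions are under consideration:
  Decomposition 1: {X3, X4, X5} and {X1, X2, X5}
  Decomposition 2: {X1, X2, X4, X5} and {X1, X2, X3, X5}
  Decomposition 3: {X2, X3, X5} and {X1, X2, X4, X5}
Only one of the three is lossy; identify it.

Decomposition 1: common = {X5}, closure = {X3, X5} → lossy.
Decomposition 2: common = {X1, X2, X5}, closure = {X1, X2, X3, X4, X5} → lossless.
Decomposition 3: common = {X2, X5}, closure = {X2, X3, X4, X5} → lossless.

Decomposition 1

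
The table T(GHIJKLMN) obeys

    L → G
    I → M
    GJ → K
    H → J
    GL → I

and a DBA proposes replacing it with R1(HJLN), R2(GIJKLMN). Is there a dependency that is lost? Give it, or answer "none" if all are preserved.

none

L → G lies within R2.
I → M lies within R2.
GJ → K lies within R2.
H → J lies within R1.
GL → I lies within R2.
Every dependency is enforceable on the fragments, so the decomposition is dependency-preserving.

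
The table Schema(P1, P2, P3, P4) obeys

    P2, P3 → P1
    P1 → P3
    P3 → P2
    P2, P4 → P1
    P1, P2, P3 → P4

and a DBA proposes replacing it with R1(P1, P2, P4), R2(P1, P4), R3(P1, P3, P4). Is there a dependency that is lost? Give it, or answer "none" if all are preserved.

none

P2, P3 → P1: restricted closure across fragments reaches P1.
P1 → P3 lies within R3.
P3 → P2: restricted closure across fragments reaches P2.
P2, P4 → P1 lies within R1.
P1, P2, P3 → P4: restricted closure across fragments reaches P4.
Every dependency is enforceable on the fragments, so the decomposition is dependency-preserving.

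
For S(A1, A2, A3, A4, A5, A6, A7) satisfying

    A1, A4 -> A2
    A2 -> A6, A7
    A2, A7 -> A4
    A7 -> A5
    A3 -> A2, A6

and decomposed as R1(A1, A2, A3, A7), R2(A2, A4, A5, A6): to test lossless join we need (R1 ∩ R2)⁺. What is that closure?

A2, A4, A5, A6, A7

R1 ∩ R2 = {A2}.
A2 → A6, A7 applies, adding A6, A7
A2, A7 → A4 applies, adding A4
A7 → A5 applies, adding A5
Closure: {A2, A4, A5, A6, A7}.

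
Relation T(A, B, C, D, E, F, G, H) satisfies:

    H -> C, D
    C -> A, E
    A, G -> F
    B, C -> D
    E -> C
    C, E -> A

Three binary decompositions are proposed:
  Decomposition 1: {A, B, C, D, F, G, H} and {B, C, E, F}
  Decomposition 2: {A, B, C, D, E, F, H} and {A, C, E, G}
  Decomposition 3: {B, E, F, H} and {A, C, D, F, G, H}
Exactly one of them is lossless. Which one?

Decomposition 1: common = {B, C, F}, closure = {A, B, C, D, E, F} → lossless.
Decomposition 2: common = {A, C, E}, closure = {A, C, E} → lossy.
Decomposition 3: common = {F, H}, closure = {A, C, D, E, F, H} → lossy.

Decomposition 1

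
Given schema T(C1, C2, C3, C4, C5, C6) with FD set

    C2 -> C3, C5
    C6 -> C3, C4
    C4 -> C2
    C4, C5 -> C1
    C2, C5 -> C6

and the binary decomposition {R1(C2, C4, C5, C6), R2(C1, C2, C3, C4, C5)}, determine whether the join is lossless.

Common attributes: R1 ∩ R2 = {C2, C4, C5}.
Closure of {C2, C4, C5}: C2 → C3, C5 applies, adding C3; C4, C5 → C1 applies, adding C1; C2, C5 → C6 applies, adding C6. So (C2, C4, C5)⁺ = {C1, C2, C3, C4, C5, C6}.
This closure contains every attribute of R1, so R1 ∩ R2 → R1. The join is lossless.

Yes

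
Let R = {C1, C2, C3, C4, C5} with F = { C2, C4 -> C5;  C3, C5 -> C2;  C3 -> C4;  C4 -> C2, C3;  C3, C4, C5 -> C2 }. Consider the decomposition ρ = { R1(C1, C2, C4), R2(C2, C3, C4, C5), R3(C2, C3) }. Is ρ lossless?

Chase test. Columns are C1, C2, C3, C4, C5; row i has aⱼ where attribute j ∈ Ri, else bᵢⱼ.
Initial tableau (one row per fragment):
  row 1: a1 a2 b13 a4 b15
  row 2: b21 a2 a3 a4 a5
  row 3: b31 a2 a3 b34 b35
Rows 1 and 2 agree on C2, C4; apply C2, C4→C5 and equate their C5 entries.
Rows 2 and 3 agree on C3; apply C3→C4 and equate their C4 entries.
Rows 1 and 2 agree on C4; apply C4→C2, C3 and equate their C2, C3 entries.
Rows 1 and 3 agree on C2, C4; apply C2, C4→C5 and equate their C5 entries.
Row 1 is now all distinguished symbols — the join is lossless.

Yes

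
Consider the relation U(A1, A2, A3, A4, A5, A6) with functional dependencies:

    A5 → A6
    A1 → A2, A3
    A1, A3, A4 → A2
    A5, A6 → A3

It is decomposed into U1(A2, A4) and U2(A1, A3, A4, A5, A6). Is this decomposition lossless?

No

Common attributes: U1 ∩ U2 = {A4}.
No dependency enlarges {A4}, so (A4)⁺ = {A4}.
The closure contains neither all of U1 = {A2, A4} nor all of U2 = {A1, A3, A4, A5, A6}, so the common attributes are not a superkey of either fragment. The join is lossy.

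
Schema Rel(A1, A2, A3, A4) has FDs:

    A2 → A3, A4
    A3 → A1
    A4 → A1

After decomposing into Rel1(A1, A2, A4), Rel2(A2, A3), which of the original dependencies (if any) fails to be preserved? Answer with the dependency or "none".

Check A3 → A1: no single fragment contains all of {A1, A3}, and the restricted closure of {A3} across the fragments never reaches {A1}.
A2 → A3, A4 is preserved.
A4 → A1 is preserved.

A3 → A1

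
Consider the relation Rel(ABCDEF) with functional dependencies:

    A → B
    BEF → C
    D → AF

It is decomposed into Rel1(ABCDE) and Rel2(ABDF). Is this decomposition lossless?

Common attributes: Rel1 ∩ Rel2 = {ABD}.
Closure of {ABD}: D → AF applies, adding F. So (ABD)⁺ = {ABDF}.
This closure contains every attribute of Rel2, so Rel1 ∩ Rel2 → Rel2. The join is lossless.

Yes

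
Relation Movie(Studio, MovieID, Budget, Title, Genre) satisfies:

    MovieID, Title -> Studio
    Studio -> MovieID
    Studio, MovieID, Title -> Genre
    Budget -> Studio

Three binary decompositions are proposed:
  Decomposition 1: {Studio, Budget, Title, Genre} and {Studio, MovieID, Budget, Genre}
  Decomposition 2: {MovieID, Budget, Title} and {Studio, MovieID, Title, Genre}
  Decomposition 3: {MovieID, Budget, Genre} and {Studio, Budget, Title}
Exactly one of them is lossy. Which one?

Decomposition 3

Decomposition 1: common = {Studio, Budget, Genre}, closure = {Studio, MovieID, Budget, Genre} → lossless.
Decomposition 2: common = {MovieID, Title}, closure = {Studio, MovieID, Title, Genre} → lossless.
Decomposition 3: common = {Budget}, closure = {Studio, MovieID, Budget} → lossy.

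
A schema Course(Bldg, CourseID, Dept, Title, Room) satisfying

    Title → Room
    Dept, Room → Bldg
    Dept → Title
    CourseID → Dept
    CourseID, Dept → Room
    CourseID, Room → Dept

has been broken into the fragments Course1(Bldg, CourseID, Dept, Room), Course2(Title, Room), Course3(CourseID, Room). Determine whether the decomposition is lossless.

Chase test. Columns are Bldg, CourseID, Dept, Title, Room; row i has aⱼ where attribute j ∈ Coursei, else bᵢⱼ.
Initial tableau (one row per fragment):
  row 1: a1 a2 a3 b14 a5
  row 2: b21 b22 b23 a4 a5
  row 3: b31 a2 b33 b34 a5
Rows 1 and 3 agree on CourseID; apply CourseID→Dept and equate their Dept entries.
Rows 1 and 3 agree on Dept, Room; apply Dept, Room→Bldg and equate their Bldg entries.
Rows 1 and 3 agree on Dept; apply Dept→Title and equate their Title entries.
No row becomes fully distinguished — the join is lossy.

No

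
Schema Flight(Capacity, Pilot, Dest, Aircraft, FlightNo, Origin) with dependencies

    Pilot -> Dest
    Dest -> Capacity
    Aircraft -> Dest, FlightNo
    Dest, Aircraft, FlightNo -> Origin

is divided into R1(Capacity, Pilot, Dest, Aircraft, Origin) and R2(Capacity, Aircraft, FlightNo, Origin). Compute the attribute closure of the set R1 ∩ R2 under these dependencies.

R1 ∩ R2 = {Capacity, Aircraft, Origin}.
Aircraft → Dest, FlightNo applies, adding Dest, FlightNo
Closure: {Capacity, Dest, Aircraft, FlightNo, Origin}.

Capacity, Dest, Aircraft, FlightNo, Origin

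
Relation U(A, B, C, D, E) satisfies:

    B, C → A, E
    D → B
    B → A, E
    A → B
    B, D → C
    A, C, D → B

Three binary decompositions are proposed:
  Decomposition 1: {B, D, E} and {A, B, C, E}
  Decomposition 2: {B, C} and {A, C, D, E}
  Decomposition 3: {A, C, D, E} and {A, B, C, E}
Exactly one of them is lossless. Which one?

Decomposition 3

Decomposition 1: common = {B, E}, closure = {A, B, E} → lossy.
Decomposition 2: common = {C}, closure = {C} → lossy.
Decomposition 3: common = {A, C, E}, closure = {A, B, C, E} → lossless.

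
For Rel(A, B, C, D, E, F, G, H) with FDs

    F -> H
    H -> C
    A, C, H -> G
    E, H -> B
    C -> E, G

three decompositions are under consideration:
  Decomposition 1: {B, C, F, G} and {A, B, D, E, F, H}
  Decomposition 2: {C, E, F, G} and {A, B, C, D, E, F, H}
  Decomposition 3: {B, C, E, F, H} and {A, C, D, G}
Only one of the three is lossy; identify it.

Decomposition 3

Decomposition 1: common = {B, F}, closure = {B, C, E, F, G, H} → lossless.
Decomposition 2: common = {C, E, F}, closure = {B, C, E, F, G, H} → lossless.
Decomposition 3: common = {C}, closure = {C, E, G} → lossy.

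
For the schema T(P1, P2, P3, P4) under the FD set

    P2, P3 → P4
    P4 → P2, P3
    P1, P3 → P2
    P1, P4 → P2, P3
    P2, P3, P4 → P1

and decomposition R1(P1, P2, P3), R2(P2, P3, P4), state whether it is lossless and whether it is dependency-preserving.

lossless and dependency-preserving

Lossless test: (P2, P3)⁺ = {P1, P2, P3, P4}, which contains all of one fragment — lossless.
Dependency preservation: P1, P4 → P2, P3; P2, P3, P4 → P1 are not contained in any single fragment, but the restricted closure of each left-hand side across the fragments still reaches the right-hand side; the remaining FDs each lie inside some fragment. All dependencies are preserved.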